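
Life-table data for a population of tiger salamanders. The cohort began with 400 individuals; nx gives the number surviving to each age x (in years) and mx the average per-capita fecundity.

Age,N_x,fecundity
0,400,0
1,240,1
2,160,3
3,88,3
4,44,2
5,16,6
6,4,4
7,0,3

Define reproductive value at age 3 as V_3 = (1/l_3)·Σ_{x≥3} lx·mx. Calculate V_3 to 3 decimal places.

5.273

lx = nx/n0 = nx/400: 1, 0.6, 0.4, 0.22, 0.11, 0.04, 0.01, 0
lx·mx for x ≥ 3: 0.66, 0.22, 0.24, 0.04, 0 → sum = 1.16
V_3 = 1.16 / l_3 = 1.16 / 0.22 = 5.272727… → 5.273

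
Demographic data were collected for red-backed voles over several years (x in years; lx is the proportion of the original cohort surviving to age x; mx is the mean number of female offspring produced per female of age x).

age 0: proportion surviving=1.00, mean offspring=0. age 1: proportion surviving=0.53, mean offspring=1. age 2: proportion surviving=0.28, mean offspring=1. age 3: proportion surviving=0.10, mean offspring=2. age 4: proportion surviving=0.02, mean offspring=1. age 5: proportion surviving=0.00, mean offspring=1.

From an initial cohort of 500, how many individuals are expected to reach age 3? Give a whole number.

Expected survivors = N0 · l_3 = 500 × 0.10 = 50 → 50

50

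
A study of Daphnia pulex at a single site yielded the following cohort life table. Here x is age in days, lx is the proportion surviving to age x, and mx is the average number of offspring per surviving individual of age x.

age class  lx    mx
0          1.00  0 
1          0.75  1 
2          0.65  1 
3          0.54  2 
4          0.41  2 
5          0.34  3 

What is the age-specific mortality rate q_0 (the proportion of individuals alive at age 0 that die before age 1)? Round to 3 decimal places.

q_0 = (l_0 − l_1) / l_0 = (1 − 0.75) / 1
     = 0.25 / 1 = 0.25 → 0.250

0.250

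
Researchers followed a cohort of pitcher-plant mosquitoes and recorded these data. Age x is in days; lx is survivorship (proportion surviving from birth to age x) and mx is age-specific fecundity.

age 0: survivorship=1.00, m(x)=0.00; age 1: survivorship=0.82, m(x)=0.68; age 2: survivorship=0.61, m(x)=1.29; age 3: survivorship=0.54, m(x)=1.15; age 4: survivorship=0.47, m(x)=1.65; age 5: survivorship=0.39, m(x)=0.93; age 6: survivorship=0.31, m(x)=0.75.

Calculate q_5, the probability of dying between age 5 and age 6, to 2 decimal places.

0.21

q_5 = (l_5 − l_6) / l_5 = (0.39 − 0.31) / 0.39
     = 0.08 / 0.39 = 0.205128… → 0.21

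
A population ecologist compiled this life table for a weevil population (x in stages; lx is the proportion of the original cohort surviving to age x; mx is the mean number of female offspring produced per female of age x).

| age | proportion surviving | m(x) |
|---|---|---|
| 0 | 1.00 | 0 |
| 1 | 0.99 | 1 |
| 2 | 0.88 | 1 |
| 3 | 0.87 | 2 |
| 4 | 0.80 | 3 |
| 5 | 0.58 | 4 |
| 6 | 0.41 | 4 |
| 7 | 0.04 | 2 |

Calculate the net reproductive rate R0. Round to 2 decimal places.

lx·mx by age: 0, 0.99, 0.88, 1.74, 2.4, 2.32, 1.64, 0.08
R0 = Σ lx·mx = 10.05 → 10.05

10.05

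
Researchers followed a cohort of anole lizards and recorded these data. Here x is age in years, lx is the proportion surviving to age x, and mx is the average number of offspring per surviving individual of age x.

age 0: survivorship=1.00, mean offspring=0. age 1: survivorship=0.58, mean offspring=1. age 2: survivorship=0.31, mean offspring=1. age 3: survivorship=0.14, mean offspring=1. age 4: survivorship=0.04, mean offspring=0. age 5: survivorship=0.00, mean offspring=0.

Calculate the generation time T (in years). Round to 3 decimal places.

lx·mx: 0, 0.58, 0.31, 0.14, 0, 0 → R0 = 1.03
x·lx·mx: 0, 0.58, 0.62, 0.42, 0, 0 → Σ = 1.62
T = 1.62 / 1.03 = 1.572816… → 1.573

1.573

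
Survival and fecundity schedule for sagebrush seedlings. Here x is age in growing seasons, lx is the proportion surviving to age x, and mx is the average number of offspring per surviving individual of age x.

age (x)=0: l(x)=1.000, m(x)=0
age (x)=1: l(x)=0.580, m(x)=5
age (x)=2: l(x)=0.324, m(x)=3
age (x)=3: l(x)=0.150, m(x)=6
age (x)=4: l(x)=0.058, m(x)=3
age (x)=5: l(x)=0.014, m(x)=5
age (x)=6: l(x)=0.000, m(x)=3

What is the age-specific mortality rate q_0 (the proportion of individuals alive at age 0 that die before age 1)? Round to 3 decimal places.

0.420

q_0 = (l_0 − l_1) / l_0 = (1 − 0.58) / 1
     = 0.42 / 1 = 0.42 → 0.420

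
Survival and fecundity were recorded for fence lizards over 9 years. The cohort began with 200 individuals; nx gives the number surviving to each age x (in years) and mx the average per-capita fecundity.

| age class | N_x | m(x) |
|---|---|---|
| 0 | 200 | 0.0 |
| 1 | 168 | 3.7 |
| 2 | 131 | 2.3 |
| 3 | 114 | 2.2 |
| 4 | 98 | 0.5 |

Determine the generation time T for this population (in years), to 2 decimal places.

lx = nx/n0 = nx/200: 1, 0.84, 0.655, 0.57, 0.49
lx·mx: 0, 3.108, 1.5065, 1.254, 0.245 → R0 = 6.1135
x·lx·mx: 0, 3.108, 3.013, 3.762, 0.98 → Σ = 10.863
T = 10.863 / 6.1135 = 1.776887… → 1.78

1.78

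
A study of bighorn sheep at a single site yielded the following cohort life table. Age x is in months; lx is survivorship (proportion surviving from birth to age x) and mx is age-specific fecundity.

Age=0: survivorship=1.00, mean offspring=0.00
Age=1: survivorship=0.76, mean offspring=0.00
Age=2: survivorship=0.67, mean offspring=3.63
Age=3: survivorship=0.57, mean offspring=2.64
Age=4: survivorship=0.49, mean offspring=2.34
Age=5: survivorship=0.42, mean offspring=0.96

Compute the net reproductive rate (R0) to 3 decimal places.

5.487

lx·mx by age: 0, 0, 2.4321, 1.5048, 1.1466, 0.4032
R0 = Σ lx·mx = 5.4867 → 5.487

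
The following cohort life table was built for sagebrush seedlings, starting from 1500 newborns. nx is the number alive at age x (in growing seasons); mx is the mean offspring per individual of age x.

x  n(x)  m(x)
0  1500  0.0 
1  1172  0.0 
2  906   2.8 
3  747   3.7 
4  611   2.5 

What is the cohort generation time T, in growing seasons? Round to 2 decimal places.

lx = nx/n0 = nx/1500: 1, 0.78133…, 0.604, 0.498, 0.40733…
lx·mx: 0, 0, 1.6912, 1.8426, 1.018333… → R0 = 4.552133…
x·lx·mx: 0, 0, 3.3824, 5.5278, 4.073333… → Σ = 12.983533…
T = 12.983533… / 4.552133… = 2.852187… → 2.85

2.85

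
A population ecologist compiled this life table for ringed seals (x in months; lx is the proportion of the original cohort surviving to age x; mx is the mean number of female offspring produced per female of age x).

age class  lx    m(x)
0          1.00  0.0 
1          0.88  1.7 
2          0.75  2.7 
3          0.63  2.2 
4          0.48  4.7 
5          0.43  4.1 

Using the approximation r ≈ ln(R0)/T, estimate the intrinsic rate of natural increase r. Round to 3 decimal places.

0.709

R0 = Σ lx·mx = 0 + 1.496 + 2.025 + 1.386 + 2.256 + 1.763 = 8.926
Σ x·lx·mx = 27.543; T = 27.543/8.926 = 3.0857…
r ≈ ln(R0)/T = ln(8.926)/3.0857… = 0.70939… → 0.709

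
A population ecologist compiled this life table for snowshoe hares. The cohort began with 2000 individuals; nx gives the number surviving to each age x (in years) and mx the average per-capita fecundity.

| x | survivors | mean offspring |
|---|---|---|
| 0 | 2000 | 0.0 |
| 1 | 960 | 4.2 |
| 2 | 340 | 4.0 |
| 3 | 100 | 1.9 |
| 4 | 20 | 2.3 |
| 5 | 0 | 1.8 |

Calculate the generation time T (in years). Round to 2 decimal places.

1.33

lx = nx/n0 = nx/2000: 1, 0.48, 0.17, 0.05, 0.01, 0
lx·mx: 0, 2.016, 0.68, 0.095, 0.023, 0 → R0 = 2.814
x·lx·mx: 0, 2.016, 1.36, 0.285, 0.092, 0 → Σ = 3.753
T = 3.753 / 2.814 = 1.333689… → 1.33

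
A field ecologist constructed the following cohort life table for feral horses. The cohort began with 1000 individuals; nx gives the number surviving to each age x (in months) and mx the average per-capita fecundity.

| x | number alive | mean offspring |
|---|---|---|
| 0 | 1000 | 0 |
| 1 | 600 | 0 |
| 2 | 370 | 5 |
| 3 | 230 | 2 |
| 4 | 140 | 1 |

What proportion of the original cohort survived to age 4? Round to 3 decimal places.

l_4 = n_4/n_0 = 140/1000 = 0.14 → 0.140

0.140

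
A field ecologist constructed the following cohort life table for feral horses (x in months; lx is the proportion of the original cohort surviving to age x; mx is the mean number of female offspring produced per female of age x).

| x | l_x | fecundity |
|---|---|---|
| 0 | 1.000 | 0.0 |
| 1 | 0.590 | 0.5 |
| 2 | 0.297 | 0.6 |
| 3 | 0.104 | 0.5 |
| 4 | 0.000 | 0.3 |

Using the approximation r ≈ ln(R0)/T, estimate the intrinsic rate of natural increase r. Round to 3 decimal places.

-0.419

R0 = Σ lx·mx = 0 + 0.295 + 0.1782 + 0.052 + 0 = 0.5252
Σ x·lx·mx = 0.8074; T = 0.8074/0.5252 = 1.53732…
r ≈ ln(R0)/T = ln(0.5252)/1.53732… = -0.4189… → -0.419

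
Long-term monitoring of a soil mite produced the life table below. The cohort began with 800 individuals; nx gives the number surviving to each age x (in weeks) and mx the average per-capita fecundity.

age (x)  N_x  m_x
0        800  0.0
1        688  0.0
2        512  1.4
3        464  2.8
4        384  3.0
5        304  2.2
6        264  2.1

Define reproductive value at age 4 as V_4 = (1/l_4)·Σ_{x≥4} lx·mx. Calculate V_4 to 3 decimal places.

lx = nx/n0 = nx/800: 1, 0.86, 0.64, 0.58, 0.48, 0.38, 0.33
lx·mx for x ≥ 4: 1.44, 0.836, 0.693 → sum = 2.969
V_4 = 2.969 / l_4 = 2.969 / 0.48 = 6.185417… → 6.185

6.185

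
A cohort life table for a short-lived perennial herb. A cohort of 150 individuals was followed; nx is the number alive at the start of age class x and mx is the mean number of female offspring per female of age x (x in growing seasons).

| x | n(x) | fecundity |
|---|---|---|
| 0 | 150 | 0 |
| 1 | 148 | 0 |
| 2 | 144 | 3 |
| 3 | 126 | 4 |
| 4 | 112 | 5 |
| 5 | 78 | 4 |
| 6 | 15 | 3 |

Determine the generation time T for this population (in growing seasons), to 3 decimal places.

3.479

lx = nx/n0 = nx/150: 1, 0.98667…, 0.96, 0.84, 0.74667…, 0.52, 0.1
lx·mx: 0, 0, 2.88, 3.36, 3.733333…, 2.08, 0.3 → R0 = 12.353333…
x·lx·mx: 0, 0, 5.76, 10.08, 14.933333…, 10.4, 1.8 → Σ = 42.973333…
T = 42.973333… / 12.353333… = 3.478683… → 3.479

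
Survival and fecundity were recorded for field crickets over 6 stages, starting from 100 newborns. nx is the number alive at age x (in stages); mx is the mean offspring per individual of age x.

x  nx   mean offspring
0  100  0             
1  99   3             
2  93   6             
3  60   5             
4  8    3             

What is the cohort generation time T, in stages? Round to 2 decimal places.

lx = nx/n0 = nx/100: 1, 0.99, 0.93, 0.6, 0.08
lx·mx: 0, 2.97, 5.58, 3, 0.24 → R0 = 11.79
x·lx·mx: 0, 2.97, 11.16, 9, 0.96 → Σ = 24.09
T = 24.09 / 11.79 = 2.043257… → 2.04

2.04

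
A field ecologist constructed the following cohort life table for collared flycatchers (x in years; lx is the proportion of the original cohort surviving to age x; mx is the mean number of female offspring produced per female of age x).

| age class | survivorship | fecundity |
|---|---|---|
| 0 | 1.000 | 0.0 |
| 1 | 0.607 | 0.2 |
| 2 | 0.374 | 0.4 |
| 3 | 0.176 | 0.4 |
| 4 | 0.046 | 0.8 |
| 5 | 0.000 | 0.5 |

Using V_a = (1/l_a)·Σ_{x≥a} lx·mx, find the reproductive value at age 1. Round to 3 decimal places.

0.623

lx·mx for x ≥ 1: 0.1214, 0.1496, 0.0704, 0.0368, 0 → sum = 0.3782
V_1 = 0.3782 / l_1 = 0.3782 / 0.607 = 0.623064… → 0.623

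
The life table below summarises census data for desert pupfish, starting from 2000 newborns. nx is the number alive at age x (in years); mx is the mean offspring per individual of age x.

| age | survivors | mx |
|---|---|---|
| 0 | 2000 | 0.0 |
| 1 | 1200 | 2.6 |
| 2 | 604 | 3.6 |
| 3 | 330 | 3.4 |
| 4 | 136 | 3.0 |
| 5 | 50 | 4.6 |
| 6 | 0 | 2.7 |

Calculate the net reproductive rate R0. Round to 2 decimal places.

3.53

lx = nx/n0 = nx/2000: 1, 0.6, 0.302, 0.165, 0.068, 0.025, 0
lx·mx by age: 0, 1.56, 1.0872, 0.561, 0.204, 0.115, 0
R0 = Σ lx·mx = 3.5272 → 3.53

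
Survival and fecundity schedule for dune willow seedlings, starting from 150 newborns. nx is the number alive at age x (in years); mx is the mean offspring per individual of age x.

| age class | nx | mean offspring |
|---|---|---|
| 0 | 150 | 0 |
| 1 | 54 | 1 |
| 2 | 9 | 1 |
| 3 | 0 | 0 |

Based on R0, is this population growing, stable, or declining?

lx = nx/n0 = nx/150: 1, 0.36, 0.06, 0
R0 = Σ lx·mx = 0 + 0.36 + 0.06 + 0 = 0.42
R0 < 1, so the population is declining.

declining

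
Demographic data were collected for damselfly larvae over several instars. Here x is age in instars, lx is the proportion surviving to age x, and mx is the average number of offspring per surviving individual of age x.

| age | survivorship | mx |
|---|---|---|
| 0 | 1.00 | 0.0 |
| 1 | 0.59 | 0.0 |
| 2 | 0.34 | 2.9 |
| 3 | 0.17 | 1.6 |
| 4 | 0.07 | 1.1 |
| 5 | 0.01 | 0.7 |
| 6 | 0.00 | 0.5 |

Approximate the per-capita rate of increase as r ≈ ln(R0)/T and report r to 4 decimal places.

R0 = Σ lx·mx = 0 + 0 + 0.986 + 0.272 + 0.077 + 0.007 + 0 = 1.342
Σ x·lx·mx = 3.131; T = 3.131/1.342 = 2.33308…
r ≈ ln(R0)/T = ln(1.342)/2.33308… = 0.126082… → 0.1261

0.1261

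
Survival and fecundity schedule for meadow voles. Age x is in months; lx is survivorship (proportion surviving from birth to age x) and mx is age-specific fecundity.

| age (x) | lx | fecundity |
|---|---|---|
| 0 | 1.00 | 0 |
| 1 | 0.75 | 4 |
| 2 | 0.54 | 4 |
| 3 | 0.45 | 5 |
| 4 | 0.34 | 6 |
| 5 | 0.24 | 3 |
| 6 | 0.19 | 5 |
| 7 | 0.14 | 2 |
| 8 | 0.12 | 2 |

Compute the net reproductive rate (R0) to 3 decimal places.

lx·mx by age: 0, 3, 2.16, 2.25, 2.04, 0.72, 0.95, 0.28, 0.24
R0 = Σ lx·mx = 11.64 → 11.640

11.640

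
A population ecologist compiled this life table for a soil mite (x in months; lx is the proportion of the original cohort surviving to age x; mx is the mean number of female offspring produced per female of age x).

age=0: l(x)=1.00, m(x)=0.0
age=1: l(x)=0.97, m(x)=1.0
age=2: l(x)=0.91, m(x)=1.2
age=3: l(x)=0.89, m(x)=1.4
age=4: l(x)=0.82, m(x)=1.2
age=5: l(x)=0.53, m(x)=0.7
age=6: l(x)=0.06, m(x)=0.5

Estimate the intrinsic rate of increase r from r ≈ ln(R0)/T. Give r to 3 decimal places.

R0 = Σ lx·mx = 0 + 0.97 + 1.092 + 1.246 + 0.984 + 0.371 + 0.03 = 4.693
Σ x·lx·mx = 12.863; T = 12.863/4.693 = 2.74089…
r ≈ ln(R0)/T = ln(4.693)/2.74089… = 0.56408… → 0.564

0.564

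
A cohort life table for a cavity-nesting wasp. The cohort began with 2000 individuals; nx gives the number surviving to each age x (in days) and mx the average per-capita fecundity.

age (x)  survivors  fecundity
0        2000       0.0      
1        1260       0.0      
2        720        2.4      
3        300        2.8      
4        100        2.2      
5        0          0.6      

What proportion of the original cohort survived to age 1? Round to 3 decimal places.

l_1 = n_1/n_0 = 1260/2000 = 0.63 → 0.630

0.630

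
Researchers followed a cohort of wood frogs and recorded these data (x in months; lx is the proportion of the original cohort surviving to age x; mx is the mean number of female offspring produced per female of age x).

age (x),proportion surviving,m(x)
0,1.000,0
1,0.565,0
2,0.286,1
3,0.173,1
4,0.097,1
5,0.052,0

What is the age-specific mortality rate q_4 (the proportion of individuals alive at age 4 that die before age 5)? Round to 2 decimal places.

q_4 = (l_4 − l_5) / l_4 = (0.097 − 0.052) / 0.097
     = 0.045 / 0.097 = 0.463918… → 0.46

0.46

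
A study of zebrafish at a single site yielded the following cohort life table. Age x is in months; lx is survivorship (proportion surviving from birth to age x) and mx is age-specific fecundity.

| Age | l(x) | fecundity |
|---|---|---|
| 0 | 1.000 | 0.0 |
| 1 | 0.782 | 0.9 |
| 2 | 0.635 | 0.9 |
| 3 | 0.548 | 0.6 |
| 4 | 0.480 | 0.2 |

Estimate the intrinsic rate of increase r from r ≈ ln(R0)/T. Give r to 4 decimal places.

0.2804

R0 = Σ lx·mx = 0 + 0.7038 + 0.5715 + 0.3288 + 0.096 = 1.7001
Σ x·lx·mx = 3.2172; T = 3.2172/1.7001 = 1.89236…
r ≈ ln(R0)/T = ln(1.7001)/1.89236… = 0.280437… → 0.2804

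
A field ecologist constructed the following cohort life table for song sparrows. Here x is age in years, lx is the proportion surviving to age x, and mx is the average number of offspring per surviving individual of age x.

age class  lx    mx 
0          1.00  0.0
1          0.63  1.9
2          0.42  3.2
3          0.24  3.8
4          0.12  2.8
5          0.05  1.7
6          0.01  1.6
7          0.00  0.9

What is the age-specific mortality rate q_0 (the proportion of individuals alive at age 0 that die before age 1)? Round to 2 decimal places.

0.37

q_0 = (l_0 − l_1) / l_0 = (1 − 0.63) / 1
     = 0.37 / 1 = 0.37 → 0.37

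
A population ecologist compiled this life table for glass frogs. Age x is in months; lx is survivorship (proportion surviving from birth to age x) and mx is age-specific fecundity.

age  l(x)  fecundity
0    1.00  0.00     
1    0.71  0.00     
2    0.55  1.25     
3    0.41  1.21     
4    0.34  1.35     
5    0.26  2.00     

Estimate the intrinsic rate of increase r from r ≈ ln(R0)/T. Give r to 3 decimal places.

R0 = Σ lx·mx = 0 + 0 + 0.6875 + 0.4961 + 0.459 + 0.52 = 2.1626
Σ x·lx·mx = 7.2993; T = 7.2993/2.1626 = 3.37524…
r ≈ ln(R0)/T = ln(2.1626)/3.37524… = 0.22852… → 0.229

0.229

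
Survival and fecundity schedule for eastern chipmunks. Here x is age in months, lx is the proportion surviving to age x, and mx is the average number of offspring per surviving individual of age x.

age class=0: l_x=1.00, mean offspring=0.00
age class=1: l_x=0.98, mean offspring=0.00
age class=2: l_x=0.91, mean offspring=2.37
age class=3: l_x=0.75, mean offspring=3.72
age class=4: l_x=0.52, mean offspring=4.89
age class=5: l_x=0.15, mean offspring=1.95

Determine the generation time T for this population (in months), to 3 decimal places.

lx·mx: 0, 0, 2.1567, 2.79, 2.5428, 0.2925 → R0 = 7.782
x·lx·mx: 0, 0, 4.3134, 8.37, 10.1712, 1.4625 → Σ = 24.3171
T = 24.3171 / 7.782 = 3.124788… → 3.125

3.125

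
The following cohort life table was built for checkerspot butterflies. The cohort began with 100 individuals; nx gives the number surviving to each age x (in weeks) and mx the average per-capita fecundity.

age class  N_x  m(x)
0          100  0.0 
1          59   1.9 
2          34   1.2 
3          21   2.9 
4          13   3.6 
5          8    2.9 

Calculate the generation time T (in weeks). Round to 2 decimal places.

2.39

lx = nx/n0 = nx/100: 1, 0.59, 0.34, 0.21, 0.13, 0.08
lx·mx: 0, 1.121, 0.408, 0.609, 0.468, 0.232 → R0 = 2.838
x·lx·mx: 0, 1.121, 0.816, 1.827, 1.872, 1.16 → Σ = 6.796
T = 6.796 / 2.838 = 2.394644… → 2.39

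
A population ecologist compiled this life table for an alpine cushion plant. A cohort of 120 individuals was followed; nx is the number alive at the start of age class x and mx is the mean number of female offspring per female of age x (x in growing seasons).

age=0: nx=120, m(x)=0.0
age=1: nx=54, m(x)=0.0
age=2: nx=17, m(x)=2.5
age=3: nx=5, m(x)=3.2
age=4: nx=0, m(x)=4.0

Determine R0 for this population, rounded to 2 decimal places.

lx = nx/n0 = nx/120: 1, 0.45, 0.14167…, 0.04167…, 0
lx·mx by age: 0, 0, 0.354167…, 0.133333…, 0
R0 = Σ lx·mx = 0.4875… → 0.49

0.49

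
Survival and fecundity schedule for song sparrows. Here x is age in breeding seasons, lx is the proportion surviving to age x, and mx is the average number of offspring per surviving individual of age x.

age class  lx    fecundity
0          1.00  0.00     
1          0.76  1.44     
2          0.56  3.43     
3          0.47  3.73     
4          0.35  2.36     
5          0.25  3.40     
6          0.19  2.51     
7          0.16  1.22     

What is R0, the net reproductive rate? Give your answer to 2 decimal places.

7.12

lx·mx by age: 0, 1.0944, 1.9208, 1.7531, 0.826, 0.85, 0.4769, 0.1952
R0 = Σ lx·mx = 7.1164 → 7.12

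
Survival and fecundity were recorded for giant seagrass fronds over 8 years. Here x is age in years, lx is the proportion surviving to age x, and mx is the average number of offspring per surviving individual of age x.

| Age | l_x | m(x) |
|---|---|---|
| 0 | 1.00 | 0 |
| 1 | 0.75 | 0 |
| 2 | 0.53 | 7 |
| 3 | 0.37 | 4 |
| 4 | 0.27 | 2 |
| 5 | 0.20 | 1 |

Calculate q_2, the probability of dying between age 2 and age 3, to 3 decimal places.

q_2 = (l_2 − l_3) / l_2 = (0.53 − 0.37) / 0.53
     = 0.16 / 0.53 = 0.301887… → 0.302

0.302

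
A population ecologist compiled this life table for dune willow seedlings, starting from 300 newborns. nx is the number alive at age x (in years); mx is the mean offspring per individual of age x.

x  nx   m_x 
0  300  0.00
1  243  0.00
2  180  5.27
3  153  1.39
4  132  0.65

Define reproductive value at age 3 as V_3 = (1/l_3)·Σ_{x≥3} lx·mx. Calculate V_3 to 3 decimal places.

lx = nx/n0 = nx/300: 1, 0.81, 0.6, 0.51, 0.44
lx·mx for x ≥ 3: 0.7089, 0.286 → sum = 0.9949
V_3 = 0.9949 / l_3 = 0.9949 / 0.51 = 1.950784… → 1.951

1.951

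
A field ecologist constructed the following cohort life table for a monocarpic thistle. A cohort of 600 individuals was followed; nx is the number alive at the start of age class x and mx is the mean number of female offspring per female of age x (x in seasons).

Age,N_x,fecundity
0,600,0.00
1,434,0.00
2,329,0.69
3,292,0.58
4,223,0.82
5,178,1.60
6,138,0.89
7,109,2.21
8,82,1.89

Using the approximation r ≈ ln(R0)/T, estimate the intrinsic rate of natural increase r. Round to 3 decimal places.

lx = nx/n0 = nx/600: 1, 0.72333…, 0.54833…, 0.48667…, 0.37167…, 0.29667…, 0.23, 0.18167…, 0.13667…
R0 = Σ lx·mx = 0 + 0 + 0.37835… + 0.28227… + 0.30477… + 0.47467… + 0.2047 + 0.40148… + 0.2583… = 2.304533…
Σ x·lx·mx = 11.300883…; T = 11.300883…/2.304533… = 4.90376…
r ≈ ln(R0)/T = ln(2.304533…)/4.90376… = 0.17025… → 0.170

0.170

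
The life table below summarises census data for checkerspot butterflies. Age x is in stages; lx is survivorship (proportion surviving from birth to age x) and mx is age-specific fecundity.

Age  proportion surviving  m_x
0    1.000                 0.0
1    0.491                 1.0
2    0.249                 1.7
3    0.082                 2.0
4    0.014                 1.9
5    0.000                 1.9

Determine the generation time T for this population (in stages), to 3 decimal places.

1.752

lx·mx: 0, 0.491, 0.4233, 0.164, 0.0266, 0 → R0 = 1.1049
x·lx·mx: 0, 0.491, 0.8466, 0.492, 0.1064, 0 → Σ = 1.936
T = 1.936 / 1.1049 = 1.752195… → 1.752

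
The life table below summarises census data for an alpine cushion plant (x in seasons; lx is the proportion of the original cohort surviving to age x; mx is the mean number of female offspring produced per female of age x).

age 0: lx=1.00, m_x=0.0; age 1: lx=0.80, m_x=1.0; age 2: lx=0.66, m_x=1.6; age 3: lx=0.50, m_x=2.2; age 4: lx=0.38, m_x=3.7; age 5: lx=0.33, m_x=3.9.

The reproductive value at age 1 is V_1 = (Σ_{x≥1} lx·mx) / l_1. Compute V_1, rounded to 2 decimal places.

7.06

lx·mx for x ≥ 1: 0.8, 1.056, 1.1, 1.406, 1.287 → sum = 5.649
V_1 = 5.649 / l_1 = 5.649 / 0.8 = 7.06125 → 7.06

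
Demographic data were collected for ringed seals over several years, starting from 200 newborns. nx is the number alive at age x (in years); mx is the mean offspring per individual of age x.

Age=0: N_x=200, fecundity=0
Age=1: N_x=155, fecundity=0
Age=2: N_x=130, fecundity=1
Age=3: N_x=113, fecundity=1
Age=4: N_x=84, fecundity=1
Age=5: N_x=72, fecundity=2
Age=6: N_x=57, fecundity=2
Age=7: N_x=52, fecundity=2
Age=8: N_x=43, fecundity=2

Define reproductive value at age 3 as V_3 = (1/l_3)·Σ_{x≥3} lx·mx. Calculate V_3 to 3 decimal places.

lx = nx/n0 = nx/200: 1, 0.775, 0.65, 0.565, 0.42, 0.36, 0.285, 0.26, 0.215
lx·mx for x ≥ 3: 0.565, 0.42, 0.72, 0.57, 0.52, 0.43 → sum = 3.225
V_3 = 3.225 / l_3 = 3.225 / 0.565 = 5.707965… → 5.708

5.708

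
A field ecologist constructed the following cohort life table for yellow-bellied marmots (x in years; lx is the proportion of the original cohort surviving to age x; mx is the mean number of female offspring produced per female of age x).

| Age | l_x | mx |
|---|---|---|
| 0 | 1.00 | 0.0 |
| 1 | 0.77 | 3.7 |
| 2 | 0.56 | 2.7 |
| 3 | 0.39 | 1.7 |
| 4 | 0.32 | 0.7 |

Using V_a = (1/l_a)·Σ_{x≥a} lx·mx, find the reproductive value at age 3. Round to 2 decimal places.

lx·mx for x ≥ 3: 0.663, 0.224 → sum = 0.887
V_3 = 0.887 / l_3 = 0.887 / 0.39 = 2.274359… → 2.27

2.27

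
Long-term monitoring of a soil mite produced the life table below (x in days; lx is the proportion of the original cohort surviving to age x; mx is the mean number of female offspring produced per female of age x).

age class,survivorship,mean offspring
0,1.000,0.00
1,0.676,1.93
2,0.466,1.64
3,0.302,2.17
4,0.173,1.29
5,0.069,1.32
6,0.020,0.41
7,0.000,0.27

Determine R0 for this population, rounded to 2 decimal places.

lx·mx by age: 0, 1.30468, 0.76424, 0.65534, 0.22317, 0.09108, 0.0082, 0
R0 = Σ lx·mx = 3.04671 → 3.05

3.05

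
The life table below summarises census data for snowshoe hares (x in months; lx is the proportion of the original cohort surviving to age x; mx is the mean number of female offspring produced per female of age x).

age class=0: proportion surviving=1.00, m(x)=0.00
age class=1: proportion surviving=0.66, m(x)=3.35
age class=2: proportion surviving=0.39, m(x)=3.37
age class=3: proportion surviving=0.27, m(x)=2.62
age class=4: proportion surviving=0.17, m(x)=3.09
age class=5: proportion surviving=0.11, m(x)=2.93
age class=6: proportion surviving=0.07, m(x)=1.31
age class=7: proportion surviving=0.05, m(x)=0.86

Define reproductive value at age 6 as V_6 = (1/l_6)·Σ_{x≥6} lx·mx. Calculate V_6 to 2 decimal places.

lx·mx for x ≥ 6: 0.0917, 0.043 → sum = 0.1347
V_6 = 0.1347 / l_6 = 0.1347 / 0.07 = 1.924286… → 1.92

1.92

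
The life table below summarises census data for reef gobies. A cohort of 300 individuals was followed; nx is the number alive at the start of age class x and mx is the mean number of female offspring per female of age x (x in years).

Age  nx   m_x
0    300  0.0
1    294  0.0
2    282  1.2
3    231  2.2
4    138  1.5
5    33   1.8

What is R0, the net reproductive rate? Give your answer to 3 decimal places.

3.710

lx = nx/n0 = nx/300: 1, 0.98, 0.94, 0.77, 0.46, 0.11
lx·mx by age: 0, 0, 1.128, 1.694, 0.69, 0.198
R0 = Σ lx·mx = 3.71 → 3.710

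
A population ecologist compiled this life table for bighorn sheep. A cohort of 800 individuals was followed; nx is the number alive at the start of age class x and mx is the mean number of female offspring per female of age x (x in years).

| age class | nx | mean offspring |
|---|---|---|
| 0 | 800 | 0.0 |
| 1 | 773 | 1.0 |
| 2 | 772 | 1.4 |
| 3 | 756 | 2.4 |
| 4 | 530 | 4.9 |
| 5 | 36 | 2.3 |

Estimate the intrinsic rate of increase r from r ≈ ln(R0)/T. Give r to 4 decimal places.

lx = nx/n0 = nx/800: 1, 0.96625, 0.965, 0.945, 0.6625, 0.045
R0 = Σ lx·mx = 0 + 0.96625… + 1.351 + 2.268 + 3.24625 + 0.1035 = 7.935
Σ x·lx·mx = 23.97475; T = 23.97475/7.935 = 3.02139…
r ≈ ln(R0)/T = ln(7.935)/3.02139… = 0.685539… → 0.6855

0.6855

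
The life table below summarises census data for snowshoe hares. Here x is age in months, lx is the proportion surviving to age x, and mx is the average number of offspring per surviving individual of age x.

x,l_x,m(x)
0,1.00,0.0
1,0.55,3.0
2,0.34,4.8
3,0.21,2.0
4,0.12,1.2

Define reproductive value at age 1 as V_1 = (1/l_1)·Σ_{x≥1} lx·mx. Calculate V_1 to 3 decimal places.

lx·mx for x ≥ 1: 1.65, 1.632, 0.42, 0.144 → sum = 3.846
V_1 = 3.846 / l_1 = 3.846 / 0.55 = 6.992727… → 6.993

6.993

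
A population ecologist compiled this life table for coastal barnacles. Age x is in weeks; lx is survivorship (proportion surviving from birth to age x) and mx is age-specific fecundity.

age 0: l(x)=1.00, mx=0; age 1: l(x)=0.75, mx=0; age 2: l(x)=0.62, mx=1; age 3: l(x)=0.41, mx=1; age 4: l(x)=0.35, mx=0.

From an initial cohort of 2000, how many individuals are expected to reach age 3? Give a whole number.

820

Expected survivors = N0 · l_3 = 2000 × 0.41 = 820 → 820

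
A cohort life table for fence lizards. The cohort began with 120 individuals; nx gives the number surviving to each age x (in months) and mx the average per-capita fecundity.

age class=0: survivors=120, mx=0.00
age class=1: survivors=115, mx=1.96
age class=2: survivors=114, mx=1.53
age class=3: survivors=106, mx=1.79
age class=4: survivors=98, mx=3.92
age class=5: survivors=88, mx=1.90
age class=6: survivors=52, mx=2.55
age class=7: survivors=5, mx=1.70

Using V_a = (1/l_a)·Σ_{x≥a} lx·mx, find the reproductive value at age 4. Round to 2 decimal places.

lx = nx/n0 = nx/120: 1, 0.95833…, 0.95, 0.88333…, 0.81667…, 0.73333…, 0.43333…, 0.04167…
lx·mx for x ≥ 4: 3.201333…, 1.393333…, 1.105…, 0.070833… → sum = 5.7705…
V_4 = 5.7705… / l_4 = 5.7705… / 0.816667… = 7.065918… → 7.07

7.07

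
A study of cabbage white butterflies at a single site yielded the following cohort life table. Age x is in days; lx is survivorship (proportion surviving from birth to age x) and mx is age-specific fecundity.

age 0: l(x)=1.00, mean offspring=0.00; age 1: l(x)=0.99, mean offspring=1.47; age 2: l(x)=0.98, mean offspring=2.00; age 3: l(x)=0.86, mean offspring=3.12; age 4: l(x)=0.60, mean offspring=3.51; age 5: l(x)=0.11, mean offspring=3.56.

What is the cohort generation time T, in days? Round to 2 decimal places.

2.77

lx·mx: 0, 1.4553, 1.96, 2.6832, 2.106, 0.3916 → R0 = 8.5961
x·lx·mx: 0, 1.4553, 3.92, 8.0496, 8.424, 1.958 → Σ = 23.8069
T = 23.8069 / 8.5961 = 2.7695… → 2.77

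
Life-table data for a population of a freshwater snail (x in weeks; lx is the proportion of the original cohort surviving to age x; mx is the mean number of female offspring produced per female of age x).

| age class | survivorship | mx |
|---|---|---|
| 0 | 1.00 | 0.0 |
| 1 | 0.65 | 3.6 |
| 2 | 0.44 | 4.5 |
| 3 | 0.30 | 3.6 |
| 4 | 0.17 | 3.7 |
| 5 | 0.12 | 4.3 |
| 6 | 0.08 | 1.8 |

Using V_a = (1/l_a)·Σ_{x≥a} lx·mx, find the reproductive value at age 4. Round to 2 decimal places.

lx·mx for x ≥ 4: 0.629, 0.516, 0.144 → sum = 1.289
V_4 = 1.289 / l_4 = 1.289 / 0.17 = 7.582353… → 7.58

7.58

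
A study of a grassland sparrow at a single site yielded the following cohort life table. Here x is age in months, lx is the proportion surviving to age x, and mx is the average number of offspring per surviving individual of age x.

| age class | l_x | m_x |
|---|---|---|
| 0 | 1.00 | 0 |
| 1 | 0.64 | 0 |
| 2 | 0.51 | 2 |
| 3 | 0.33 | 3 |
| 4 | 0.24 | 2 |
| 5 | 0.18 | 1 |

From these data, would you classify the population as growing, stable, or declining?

growing

R0 = Σ lx·mx = 0 + 0 + 1.02 + 0.99 + 0.48 + 0.18 = 2.67
R0 > 1, so the population is growing.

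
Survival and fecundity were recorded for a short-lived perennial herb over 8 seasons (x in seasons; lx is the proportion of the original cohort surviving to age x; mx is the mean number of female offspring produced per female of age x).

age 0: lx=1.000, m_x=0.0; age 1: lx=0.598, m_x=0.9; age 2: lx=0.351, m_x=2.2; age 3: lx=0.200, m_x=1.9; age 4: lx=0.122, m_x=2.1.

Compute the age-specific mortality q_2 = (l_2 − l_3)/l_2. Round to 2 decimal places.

q_2 = (l_2 − l_3) / l_2 = (0.351 − 0.2) / 0.351
     = 0.151 / 0.351 = 0.430199… → 0.43

0.43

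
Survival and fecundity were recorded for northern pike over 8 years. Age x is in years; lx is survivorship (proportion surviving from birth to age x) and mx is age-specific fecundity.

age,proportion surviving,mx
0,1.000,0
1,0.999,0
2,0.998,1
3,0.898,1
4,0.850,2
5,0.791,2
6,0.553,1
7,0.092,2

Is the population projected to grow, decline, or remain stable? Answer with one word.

R0 = Σ lx·mx = 0 + 0 + 0.998 + 0.898 + 1.7 + 1.582 + 0.553 + 0.184 = 5.915
R0 > 1, so the population is growing.

growing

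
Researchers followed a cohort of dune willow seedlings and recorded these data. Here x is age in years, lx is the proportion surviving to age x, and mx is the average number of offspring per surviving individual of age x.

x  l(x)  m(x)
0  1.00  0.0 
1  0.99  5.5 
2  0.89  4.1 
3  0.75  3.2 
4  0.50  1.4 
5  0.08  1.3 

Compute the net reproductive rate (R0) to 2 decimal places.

12.30

lx·mx by age: 0, 5.445, 3.649, 2.4, 0.7, 0.104
R0 = Σ lx·mx = 12.298 → 12.30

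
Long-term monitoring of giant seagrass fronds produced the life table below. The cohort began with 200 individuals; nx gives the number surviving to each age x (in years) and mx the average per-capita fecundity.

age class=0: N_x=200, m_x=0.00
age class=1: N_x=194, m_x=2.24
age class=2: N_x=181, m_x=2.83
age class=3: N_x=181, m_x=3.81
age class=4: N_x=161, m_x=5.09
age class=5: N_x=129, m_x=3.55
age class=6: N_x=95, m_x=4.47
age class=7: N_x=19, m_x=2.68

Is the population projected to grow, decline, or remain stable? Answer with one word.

lx = nx/n0 = nx/200: 1, 0.97, 0.905, 0.905, 0.805, 0.645, 0.475, 0.095
R0 = Σ lx·mx = 0 + 2.1728 + 2.56115 + 3.44805 + 4.09745 + 2.28975 + 2.12325 + 0.2546 = 16.94705
R0 > 1, so the population is growing.

growing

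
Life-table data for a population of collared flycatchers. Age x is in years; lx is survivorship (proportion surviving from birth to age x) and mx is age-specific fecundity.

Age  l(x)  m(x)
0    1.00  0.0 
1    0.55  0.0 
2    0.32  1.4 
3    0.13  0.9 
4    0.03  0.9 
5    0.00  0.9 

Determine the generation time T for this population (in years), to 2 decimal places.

lx·mx: 0, 0, 0.448, 0.117, 0.027, 0 → R0 = 0.592
x·lx·mx: 0, 0, 0.896, 0.351, 0.108, 0 → Σ = 1.355
T = 1.355 / 0.592 = 2.288851… → 2.29

2.29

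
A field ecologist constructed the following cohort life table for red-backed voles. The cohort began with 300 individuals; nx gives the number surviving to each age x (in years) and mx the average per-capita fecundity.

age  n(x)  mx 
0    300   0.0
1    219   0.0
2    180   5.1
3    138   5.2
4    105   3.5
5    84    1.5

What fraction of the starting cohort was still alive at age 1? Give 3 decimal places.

l_1 = n_1/n_0 = 219/300 = 0.73 → 0.730

0.730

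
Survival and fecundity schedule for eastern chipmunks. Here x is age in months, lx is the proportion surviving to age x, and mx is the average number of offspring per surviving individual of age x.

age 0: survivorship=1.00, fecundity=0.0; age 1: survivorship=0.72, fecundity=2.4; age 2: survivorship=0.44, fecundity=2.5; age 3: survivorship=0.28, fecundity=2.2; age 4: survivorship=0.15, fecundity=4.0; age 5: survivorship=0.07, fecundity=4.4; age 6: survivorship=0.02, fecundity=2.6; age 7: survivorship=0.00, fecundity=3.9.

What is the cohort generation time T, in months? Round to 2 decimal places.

2.28

lx·mx: 0, 1.728, 1.1, 0.616, 0.6, 0.308, 0.052, 0 → R0 = 4.404
x·lx·mx: 0, 1.728, 2.2, 1.848, 2.4, 1.54, 0.312, 0 → Σ = 10.028
T = 10.028 / 4.404 = 2.277021… → 2.28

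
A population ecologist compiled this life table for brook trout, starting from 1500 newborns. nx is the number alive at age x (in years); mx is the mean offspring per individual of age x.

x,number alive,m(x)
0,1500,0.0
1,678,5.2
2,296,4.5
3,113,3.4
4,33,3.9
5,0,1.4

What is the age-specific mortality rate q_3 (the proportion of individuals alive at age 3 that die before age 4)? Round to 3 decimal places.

lx = nx/n0 = nx/1500: 1, 0.452, 0.19733…, 0.07533…, 0.022, 0
q_3 = (l_3 − l_4) / l_3 = (0.075333… − 0.022) / 0.075333…
     = 0.053333… / 0.075333… = 0.707965… → 0.708

0.708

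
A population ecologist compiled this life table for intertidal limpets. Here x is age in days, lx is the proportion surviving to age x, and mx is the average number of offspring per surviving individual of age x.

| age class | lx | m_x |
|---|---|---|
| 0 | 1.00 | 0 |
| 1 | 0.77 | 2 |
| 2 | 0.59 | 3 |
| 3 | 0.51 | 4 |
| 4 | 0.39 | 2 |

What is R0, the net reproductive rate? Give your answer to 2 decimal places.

lx·mx by age: 0, 1.54, 1.77, 2.04, 0.78
R0 = Σ lx·mx = 6.13 → 6.13

6.13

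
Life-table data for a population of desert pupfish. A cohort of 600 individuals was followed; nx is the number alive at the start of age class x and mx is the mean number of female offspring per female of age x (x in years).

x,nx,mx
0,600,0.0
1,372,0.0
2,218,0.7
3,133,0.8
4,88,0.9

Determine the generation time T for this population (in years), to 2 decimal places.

2.78

lx = nx/n0 = nx/600: 1, 0.62, 0.36333…, 0.22167…, 0.14667…
lx·mx: 0, 0, 0.254333…, 0.177333…, 0.132… → R0 = 0.563667…
x·lx·mx: 0, 0, 0.508667…, 0.532…, 0.528… → Σ = 1.568667…
T = 1.568667… / 0.563667… = 2.782969… → 2.78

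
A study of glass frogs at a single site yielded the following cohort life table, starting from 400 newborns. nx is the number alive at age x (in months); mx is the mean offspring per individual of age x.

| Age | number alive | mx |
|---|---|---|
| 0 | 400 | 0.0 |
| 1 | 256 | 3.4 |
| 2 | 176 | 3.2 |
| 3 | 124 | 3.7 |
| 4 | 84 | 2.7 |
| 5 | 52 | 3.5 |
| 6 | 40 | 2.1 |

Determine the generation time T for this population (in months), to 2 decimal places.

2.39

lx = nx/n0 = nx/400: 1, 0.64, 0.44, 0.31, 0.21, 0.13, 0.1
lx·mx: 0, 2.176, 1.408, 1.147, 0.567, 0.455, 0.21 → R0 = 5.963
x·lx·mx: 0, 2.176, 2.816, 3.441, 2.268, 2.275, 1.26 → Σ = 14.236
T = 14.236 / 5.963 = 2.387389… → 2.39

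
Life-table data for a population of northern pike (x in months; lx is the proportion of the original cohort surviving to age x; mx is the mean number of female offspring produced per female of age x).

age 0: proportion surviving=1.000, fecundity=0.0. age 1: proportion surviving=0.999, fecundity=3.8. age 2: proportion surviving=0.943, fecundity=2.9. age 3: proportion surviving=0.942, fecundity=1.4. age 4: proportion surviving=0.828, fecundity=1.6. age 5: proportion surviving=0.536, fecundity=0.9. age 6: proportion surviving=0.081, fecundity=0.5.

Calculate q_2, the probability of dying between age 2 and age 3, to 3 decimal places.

q_2 = (l_2 − l_3) / l_2 = (0.943 − 0.942) / 0.943
     = 0.001 / 0.943 = 0.00106… → 0.001

0.001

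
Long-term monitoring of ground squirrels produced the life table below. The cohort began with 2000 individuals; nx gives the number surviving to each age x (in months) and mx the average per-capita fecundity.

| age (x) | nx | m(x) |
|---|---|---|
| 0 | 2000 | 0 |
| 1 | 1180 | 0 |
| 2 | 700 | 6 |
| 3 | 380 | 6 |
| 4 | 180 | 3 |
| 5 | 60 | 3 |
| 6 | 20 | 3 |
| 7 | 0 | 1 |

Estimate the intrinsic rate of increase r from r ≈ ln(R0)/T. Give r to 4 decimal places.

0.5016

lx = nx/n0 = nx/2000: 1, 0.59, 0.35, 0.19, 0.09, 0.03, 0.01, 0
R0 = Σ lx·mx = 0 + 0 + 2.1 + 1.14 + 0.27 + 0.09 + 0.03 + 0 = 3.63
Σ x·lx·mx = 9.33; T = 9.33/3.63 = 2.57025…
r ≈ ln(R0)/T = ln(3.63)/2.57025… = 0.501599… → 0.5016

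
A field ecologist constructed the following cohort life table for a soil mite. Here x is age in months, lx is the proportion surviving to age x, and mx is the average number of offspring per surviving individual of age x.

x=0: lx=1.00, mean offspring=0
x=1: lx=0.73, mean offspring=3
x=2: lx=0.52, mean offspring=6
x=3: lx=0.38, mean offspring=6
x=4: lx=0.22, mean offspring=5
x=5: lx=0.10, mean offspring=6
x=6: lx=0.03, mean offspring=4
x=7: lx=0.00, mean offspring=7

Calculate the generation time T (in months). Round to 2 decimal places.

lx·mx: 0, 2.19, 3.12, 2.28, 1.1, 0.6, 0.12, 0 → R0 = 9.41
x·lx·mx: 0, 2.19, 6.24, 6.84, 4.4, 3, 0.72, 0 → Σ = 23.39
T = 23.39 / 9.41 = 2.485654… → 2.49

2.49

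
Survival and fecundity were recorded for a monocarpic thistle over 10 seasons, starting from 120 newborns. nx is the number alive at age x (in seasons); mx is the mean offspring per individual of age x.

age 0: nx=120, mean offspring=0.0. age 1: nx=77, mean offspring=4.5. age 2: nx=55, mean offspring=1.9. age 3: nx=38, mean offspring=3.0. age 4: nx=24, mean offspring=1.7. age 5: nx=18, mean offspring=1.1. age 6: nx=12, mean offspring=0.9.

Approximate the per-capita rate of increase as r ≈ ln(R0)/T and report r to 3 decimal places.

lx = nx/n0 = nx/120: 1, 0.64167…, 0.45833…, 0.31667…, 0.2, 0.15, 0.1
R0 = Σ lx·mx = 0 + 2.8875… + 0.87083… + 0.95… + 0.34 + 0.165 + 0.09 = 5.303333…
Σ x·lx·mx = 10.204167…; T = 10.204167…/5.303333… = 1.9241…
r ≈ ln(R0)/T = ln(5.303333…)/1.9241… = 0.86707… → 0.867

0.867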